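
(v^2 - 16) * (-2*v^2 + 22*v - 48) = -2*v^4 + 22*v^3 - 16*v^2 - 352*v + 768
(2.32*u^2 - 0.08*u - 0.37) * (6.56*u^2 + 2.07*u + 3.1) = 15.2192*u^4 + 4.2776*u^3 + 4.5992*u^2 - 1.0139*u - 1.147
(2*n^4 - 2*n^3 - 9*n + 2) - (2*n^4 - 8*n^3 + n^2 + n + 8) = 6*n^3 - n^2 - 10*n - 6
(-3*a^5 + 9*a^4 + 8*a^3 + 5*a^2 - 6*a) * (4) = -12*a^5 + 36*a^4 + 32*a^3 + 20*a^2 - 24*a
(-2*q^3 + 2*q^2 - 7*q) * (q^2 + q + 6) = -2*q^5 - 17*q^3 + 5*q^2 - 42*q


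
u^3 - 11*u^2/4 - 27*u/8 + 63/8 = (u - 3)*(u - 3/2)*(u + 7/4)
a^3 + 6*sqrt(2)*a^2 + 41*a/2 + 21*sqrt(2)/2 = (a + sqrt(2))*(a + 3*sqrt(2)/2)*(a + 7*sqrt(2)/2)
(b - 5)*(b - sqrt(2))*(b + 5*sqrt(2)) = b^3 - 5*b^2 + 4*sqrt(2)*b^2 - 20*sqrt(2)*b - 10*b + 50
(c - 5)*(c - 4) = c^2 - 9*c + 20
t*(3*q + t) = 3*q*t + t^2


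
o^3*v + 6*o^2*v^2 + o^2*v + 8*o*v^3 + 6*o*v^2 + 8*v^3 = (o + 2*v)*(o + 4*v)*(o*v + v)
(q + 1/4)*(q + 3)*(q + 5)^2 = q^4 + 53*q^3/4 + 233*q^2/4 + 355*q/4 + 75/4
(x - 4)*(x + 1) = x^2 - 3*x - 4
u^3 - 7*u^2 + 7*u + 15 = (u - 5)*(u - 3)*(u + 1)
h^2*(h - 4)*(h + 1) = h^4 - 3*h^3 - 4*h^2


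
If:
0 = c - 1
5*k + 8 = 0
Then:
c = 1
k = -8/5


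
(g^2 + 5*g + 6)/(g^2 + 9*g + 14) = (g + 3)/(g + 7)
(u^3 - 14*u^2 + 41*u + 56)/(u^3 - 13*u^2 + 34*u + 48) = (u - 7)/(u - 6)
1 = 1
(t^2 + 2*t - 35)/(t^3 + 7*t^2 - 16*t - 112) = (t - 5)/(t^2 - 16)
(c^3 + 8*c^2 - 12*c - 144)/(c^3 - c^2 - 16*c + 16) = (c^2 + 12*c + 36)/(c^2 + 3*c - 4)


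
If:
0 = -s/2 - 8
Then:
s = -16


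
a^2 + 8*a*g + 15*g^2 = (a + 3*g)*(a + 5*g)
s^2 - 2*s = s*(s - 2)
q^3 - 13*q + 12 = (q - 3)*(q - 1)*(q + 4)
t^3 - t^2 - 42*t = t*(t - 7)*(t + 6)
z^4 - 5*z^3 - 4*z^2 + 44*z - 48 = (z - 4)*(z - 2)^2*(z + 3)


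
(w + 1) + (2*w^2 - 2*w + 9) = 2*w^2 - w + 10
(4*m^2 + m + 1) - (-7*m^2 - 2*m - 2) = 11*m^2 + 3*m + 3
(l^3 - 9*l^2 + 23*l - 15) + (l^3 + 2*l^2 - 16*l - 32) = 2*l^3 - 7*l^2 + 7*l - 47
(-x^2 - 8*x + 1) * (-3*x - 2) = 3*x^3 + 26*x^2 + 13*x - 2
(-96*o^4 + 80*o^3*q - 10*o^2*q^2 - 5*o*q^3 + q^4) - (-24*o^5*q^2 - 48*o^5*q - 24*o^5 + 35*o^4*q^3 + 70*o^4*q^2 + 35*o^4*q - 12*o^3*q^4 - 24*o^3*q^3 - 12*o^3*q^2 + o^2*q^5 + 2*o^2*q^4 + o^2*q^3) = 24*o^5*q^2 + 48*o^5*q + 24*o^5 - 35*o^4*q^3 - 70*o^4*q^2 - 35*o^4*q - 96*o^4 + 12*o^3*q^4 + 24*o^3*q^3 + 12*o^3*q^2 + 80*o^3*q - o^2*q^5 - 2*o^2*q^4 - o^2*q^3 - 10*o^2*q^2 - 5*o*q^3 + q^4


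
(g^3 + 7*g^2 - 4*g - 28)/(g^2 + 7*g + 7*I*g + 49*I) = (g^2 - 4)/(g + 7*I)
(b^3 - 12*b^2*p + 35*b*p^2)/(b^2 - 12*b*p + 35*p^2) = b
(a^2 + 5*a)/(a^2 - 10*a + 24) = a*(a + 5)/(a^2 - 10*a + 24)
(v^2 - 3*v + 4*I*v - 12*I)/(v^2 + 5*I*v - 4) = (v - 3)/(v + I)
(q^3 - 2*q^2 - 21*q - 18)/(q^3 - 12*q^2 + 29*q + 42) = (q + 3)/(q - 7)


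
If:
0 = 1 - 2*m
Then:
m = 1/2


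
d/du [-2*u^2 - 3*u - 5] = -4*u - 3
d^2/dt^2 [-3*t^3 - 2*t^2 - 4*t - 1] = -18*t - 4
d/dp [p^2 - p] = 2*p - 1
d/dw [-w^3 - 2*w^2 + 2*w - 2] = -3*w^2 - 4*w + 2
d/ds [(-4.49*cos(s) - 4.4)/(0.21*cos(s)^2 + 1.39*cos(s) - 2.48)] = (0.9429*sin(s)^2 - 1.848*cos(s) - 18.1941)*sin(s)/(0.21*cos(s)^2 + 1.39*cos(s) - 2.48)^2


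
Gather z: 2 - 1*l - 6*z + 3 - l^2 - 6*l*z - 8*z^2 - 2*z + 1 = -l^2 - l - 8*z^2 + z*(-6*l - 8) + 6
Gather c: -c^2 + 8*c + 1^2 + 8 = -c^2 + 8*c + 9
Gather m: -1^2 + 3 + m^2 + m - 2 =m^2 + m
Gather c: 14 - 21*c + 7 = 21 - 21*c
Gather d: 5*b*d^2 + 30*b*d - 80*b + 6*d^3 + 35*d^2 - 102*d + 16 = -80*b + 6*d^3 + d^2*(5*b + 35) + d*(30*b - 102) + 16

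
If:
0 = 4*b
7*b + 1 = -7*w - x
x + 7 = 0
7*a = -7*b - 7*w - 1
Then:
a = -1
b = 0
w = 6/7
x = -7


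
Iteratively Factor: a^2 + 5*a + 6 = (a + 3)*(a + 2)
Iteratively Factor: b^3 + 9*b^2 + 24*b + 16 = (b + 4)*(b^2 + 5*b + 4) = (b + 1)*(b + 4)*(b + 4)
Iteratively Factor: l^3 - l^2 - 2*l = (l + 1)*(l^2 - 2*l) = l*(l + 1)*(l - 2)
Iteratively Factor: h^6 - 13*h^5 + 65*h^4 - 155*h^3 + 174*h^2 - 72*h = (h)*(h^5 - 13*h^4 + 65*h^3 - 155*h^2 + 174*h - 72) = h*(h - 2)*(h^4 - 11*h^3 + 43*h^2 - 69*h + 36) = h*(h - 4)*(h - 2)*(h^3 - 7*h^2 + 15*h - 9) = h*(h - 4)*(h - 3)*(h - 2)*(h^2 - 4*h + 3) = h*(h - 4)*(h - 3)^2*(h - 2)*(h - 1)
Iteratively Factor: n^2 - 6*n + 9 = (n - 3)*(n - 3)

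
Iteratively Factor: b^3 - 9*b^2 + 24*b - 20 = (b - 5)*(b^2 - 4*b + 4) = (b - 5)*(b - 2)*(b - 2)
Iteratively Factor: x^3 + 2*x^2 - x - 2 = (x + 1)*(x^2 + x - 2) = (x - 1)*(x + 1)*(x + 2)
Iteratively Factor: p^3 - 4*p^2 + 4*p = (p - 2)*(p^2 - 2*p) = p*(p - 2)*(p - 2)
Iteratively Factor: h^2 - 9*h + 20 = (h - 5)*(h - 4)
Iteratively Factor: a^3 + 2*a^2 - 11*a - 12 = (a - 3)*(a^2 + 5*a + 4) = (a - 3)*(a + 1)*(a + 4)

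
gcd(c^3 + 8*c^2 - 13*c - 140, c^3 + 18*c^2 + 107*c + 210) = c^2 + 12*c + 35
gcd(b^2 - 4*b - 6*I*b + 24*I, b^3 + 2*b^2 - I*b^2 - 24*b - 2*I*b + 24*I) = b - 4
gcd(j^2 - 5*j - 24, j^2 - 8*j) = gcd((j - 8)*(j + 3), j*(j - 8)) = j - 8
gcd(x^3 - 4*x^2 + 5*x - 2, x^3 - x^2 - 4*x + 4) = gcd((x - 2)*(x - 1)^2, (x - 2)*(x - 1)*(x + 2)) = x^2 - 3*x + 2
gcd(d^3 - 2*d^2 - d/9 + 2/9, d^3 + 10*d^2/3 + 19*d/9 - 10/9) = d - 1/3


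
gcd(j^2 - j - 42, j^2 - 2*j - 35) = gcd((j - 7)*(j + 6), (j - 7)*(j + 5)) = j - 7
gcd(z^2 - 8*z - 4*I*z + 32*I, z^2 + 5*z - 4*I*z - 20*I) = z - 4*I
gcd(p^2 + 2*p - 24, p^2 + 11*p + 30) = p + 6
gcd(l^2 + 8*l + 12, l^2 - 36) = l + 6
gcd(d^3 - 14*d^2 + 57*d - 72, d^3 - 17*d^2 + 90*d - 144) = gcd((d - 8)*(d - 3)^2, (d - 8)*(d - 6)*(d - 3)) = d^2 - 11*d + 24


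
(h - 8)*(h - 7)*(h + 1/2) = h^3 - 29*h^2/2 + 97*h/2 + 28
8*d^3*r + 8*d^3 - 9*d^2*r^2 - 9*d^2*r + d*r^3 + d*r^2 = (-8*d + r)*(-d + r)*(d*r + d)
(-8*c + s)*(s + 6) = -8*c*s - 48*c + s^2 + 6*s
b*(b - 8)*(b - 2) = b^3 - 10*b^2 + 16*b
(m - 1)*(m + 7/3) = m^2 + 4*m/3 - 7/3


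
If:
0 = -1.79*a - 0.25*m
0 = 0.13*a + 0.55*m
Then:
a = 0.00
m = 0.00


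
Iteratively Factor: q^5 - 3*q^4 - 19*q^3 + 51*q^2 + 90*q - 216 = (q - 4)*(q^4 + q^3 - 15*q^2 - 9*q + 54) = (q - 4)*(q + 3)*(q^3 - 2*q^2 - 9*q + 18) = (q - 4)*(q - 3)*(q + 3)*(q^2 + q - 6) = (q - 4)*(q - 3)*(q - 2)*(q + 3)*(q + 3)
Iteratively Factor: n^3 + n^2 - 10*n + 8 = (n - 2)*(n^2 + 3*n - 4) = (n - 2)*(n - 1)*(n + 4)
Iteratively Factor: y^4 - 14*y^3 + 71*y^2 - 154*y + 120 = (y - 5)*(y^3 - 9*y^2 + 26*y - 24) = (y - 5)*(y - 3)*(y^2 - 6*y + 8) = (y - 5)*(y - 3)*(y - 2)*(y - 4)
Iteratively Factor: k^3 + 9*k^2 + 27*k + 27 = (k + 3)*(k^2 + 6*k + 9) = (k + 3)^2*(k + 3)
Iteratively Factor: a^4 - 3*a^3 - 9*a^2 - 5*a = (a)*(a^3 - 3*a^2 - 9*a - 5) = a*(a + 1)*(a^2 - 4*a - 5) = a*(a + 1)^2*(a - 5)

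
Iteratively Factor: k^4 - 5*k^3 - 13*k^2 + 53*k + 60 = (k + 3)*(k^3 - 8*k^2 + 11*k + 20) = (k - 5)*(k + 3)*(k^2 - 3*k - 4) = (k - 5)*(k - 4)*(k + 3)*(k + 1)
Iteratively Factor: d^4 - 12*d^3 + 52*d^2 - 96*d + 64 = (d - 2)*(d^3 - 10*d^2 + 32*d - 32) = (d - 4)*(d - 2)*(d^2 - 6*d + 8) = (d - 4)*(d - 2)^2*(d - 4)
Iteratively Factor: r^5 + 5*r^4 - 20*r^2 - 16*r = (r + 4)*(r^4 + r^3 - 4*r^2 - 4*r) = r*(r + 4)*(r^3 + r^2 - 4*r - 4) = r*(r + 2)*(r + 4)*(r^2 - r - 2) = r*(r + 1)*(r + 2)*(r + 4)*(r - 2)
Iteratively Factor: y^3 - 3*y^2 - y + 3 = (y - 1)*(y^2 - 2*y - 3) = (y - 3)*(y - 1)*(y + 1)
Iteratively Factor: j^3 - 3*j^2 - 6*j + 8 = (j - 4)*(j^2 + j - 2) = (j - 4)*(j + 2)*(j - 1)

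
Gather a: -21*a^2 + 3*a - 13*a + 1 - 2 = -21*a^2 - 10*a - 1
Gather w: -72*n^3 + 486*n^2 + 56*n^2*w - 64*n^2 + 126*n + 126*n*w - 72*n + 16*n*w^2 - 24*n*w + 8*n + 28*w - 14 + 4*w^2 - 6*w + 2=-72*n^3 + 422*n^2 + 62*n + w^2*(16*n + 4) + w*(56*n^2 + 102*n + 22) - 12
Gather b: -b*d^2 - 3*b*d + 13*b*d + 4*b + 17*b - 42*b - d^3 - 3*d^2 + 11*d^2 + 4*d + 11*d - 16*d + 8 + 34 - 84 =b*(-d^2 + 10*d - 21) - d^3 + 8*d^2 - d - 42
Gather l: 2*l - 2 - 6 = 2*l - 8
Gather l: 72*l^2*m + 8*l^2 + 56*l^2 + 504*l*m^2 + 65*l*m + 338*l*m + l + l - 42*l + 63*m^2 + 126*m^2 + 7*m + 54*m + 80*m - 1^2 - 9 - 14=l^2*(72*m + 64) + l*(504*m^2 + 403*m - 40) + 189*m^2 + 141*m - 24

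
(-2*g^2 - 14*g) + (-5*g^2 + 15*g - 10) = -7*g^2 + g - 10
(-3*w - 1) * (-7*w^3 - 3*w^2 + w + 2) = 21*w^4 + 16*w^3 - 7*w - 2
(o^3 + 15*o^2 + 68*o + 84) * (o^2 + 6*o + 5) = o^5 + 21*o^4 + 163*o^3 + 567*o^2 + 844*o + 420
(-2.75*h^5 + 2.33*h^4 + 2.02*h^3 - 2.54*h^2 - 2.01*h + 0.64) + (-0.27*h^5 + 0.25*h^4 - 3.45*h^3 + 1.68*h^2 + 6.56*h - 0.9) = -3.02*h^5 + 2.58*h^4 - 1.43*h^3 - 0.86*h^2 + 4.55*h - 0.26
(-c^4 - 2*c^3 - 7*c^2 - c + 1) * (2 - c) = c^5 + 3*c^3 - 13*c^2 - 3*c + 2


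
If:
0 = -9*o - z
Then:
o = -z/9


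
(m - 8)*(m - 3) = m^2 - 11*m + 24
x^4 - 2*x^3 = x^3*(x - 2)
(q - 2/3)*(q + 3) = q^2 + 7*q/3 - 2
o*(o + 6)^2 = o^3 + 12*o^2 + 36*o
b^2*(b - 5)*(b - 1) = b^4 - 6*b^3 + 5*b^2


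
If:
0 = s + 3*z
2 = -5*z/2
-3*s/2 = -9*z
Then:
No Solution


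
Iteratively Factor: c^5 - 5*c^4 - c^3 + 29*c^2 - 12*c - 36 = (c - 3)*(c^4 - 2*c^3 - 7*c^2 + 8*c + 12) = (c - 3)^2*(c^3 + c^2 - 4*c - 4) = (c - 3)^2*(c + 2)*(c^2 - c - 2) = (c - 3)^2*(c + 1)*(c + 2)*(c - 2)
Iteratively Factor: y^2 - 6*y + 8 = (y - 2)*(y - 4)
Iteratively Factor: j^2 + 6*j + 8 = (j + 4)*(j + 2)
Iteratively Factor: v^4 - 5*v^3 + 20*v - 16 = (v - 4)*(v^3 - v^2 - 4*v + 4) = (v - 4)*(v + 2)*(v^2 - 3*v + 2) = (v - 4)*(v - 1)*(v + 2)*(v - 2)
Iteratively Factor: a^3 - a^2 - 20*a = (a - 5)*(a^2 + 4*a) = a*(a - 5)*(a + 4)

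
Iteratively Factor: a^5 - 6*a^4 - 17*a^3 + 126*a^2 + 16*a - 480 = (a - 3)*(a^4 - 3*a^3 - 26*a^2 + 48*a + 160) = (a - 4)*(a - 3)*(a^3 + a^2 - 22*a - 40) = (a - 4)*(a - 3)*(a + 4)*(a^2 - 3*a - 10) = (a - 4)*(a - 3)*(a + 2)*(a + 4)*(a - 5)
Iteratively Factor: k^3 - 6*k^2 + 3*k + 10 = (k - 5)*(k^2 - k - 2) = (k - 5)*(k - 2)*(k + 1)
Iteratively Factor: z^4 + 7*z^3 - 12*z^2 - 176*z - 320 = (z - 5)*(z^3 + 12*z^2 + 48*z + 64) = (z - 5)*(z + 4)*(z^2 + 8*z + 16) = (z - 5)*(z + 4)^2*(z + 4)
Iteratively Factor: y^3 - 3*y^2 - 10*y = (y)*(y^2 - 3*y - 10) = y*(y + 2)*(y - 5)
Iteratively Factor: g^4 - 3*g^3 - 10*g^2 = (g - 5)*(g^3 + 2*g^2) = (g - 5)*(g + 2)*(g^2) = g*(g - 5)*(g + 2)*(g)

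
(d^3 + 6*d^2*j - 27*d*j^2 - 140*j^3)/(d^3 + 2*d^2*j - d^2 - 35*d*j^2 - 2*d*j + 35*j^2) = (d + 4*j)/(d - 1)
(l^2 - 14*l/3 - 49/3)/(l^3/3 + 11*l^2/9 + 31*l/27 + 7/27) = 9*(l - 7)/(3*l^2 + 4*l + 1)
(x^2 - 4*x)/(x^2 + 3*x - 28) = x/(x + 7)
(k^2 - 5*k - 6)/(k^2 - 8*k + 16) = (k^2 - 5*k - 6)/(k^2 - 8*k + 16)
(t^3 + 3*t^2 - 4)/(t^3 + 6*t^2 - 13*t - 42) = (t^2 + t - 2)/(t^2 + 4*t - 21)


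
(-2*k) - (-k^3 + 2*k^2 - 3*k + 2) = k^3 - 2*k^2 + k - 2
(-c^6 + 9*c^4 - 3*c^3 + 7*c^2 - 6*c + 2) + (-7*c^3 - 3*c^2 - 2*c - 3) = -c^6 + 9*c^4 - 10*c^3 + 4*c^2 - 8*c - 1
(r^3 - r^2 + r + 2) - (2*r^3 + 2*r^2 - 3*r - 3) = -r^3 - 3*r^2 + 4*r + 5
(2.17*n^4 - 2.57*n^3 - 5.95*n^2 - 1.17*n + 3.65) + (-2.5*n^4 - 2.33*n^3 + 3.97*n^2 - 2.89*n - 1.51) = -0.33*n^4 - 4.9*n^3 - 1.98*n^2 - 4.06*n + 2.14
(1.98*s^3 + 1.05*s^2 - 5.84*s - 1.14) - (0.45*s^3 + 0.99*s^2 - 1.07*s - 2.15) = 1.53*s^3 + 0.0600000000000001*s^2 - 4.77*s + 1.01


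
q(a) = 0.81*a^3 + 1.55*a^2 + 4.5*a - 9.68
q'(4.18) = 59.92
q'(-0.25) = 3.88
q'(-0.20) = 3.98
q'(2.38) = 25.64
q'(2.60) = 28.99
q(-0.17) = -10.40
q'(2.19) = 22.94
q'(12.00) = 391.62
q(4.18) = 95.37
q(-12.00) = -1240.16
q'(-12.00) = 317.22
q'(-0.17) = 4.04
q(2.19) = 16.12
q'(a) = 2.43*a^2 + 3.1*a + 4.5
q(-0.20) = -10.52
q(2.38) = 20.73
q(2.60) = 26.73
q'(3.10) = 37.46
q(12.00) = 1667.20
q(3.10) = 43.30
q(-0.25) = -10.72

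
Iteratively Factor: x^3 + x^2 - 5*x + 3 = (x + 3)*(x^2 - 2*x + 1) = (x - 1)*(x + 3)*(x - 1)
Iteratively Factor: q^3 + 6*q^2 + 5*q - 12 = (q - 1)*(q^2 + 7*q + 12) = (q - 1)*(q + 3)*(q + 4)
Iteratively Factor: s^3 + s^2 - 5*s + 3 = (s - 1)*(s^2 + 2*s - 3) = (s - 1)*(s + 3)*(s - 1)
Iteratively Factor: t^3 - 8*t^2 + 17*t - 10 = (t - 2)*(t^2 - 6*t + 5) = (t - 5)*(t - 2)*(t - 1)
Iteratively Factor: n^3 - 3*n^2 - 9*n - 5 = (n + 1)*(n^2 - 4*n - 5) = (n - 5)*(n + 1)*(n + 1)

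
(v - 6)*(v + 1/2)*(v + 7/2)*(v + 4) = v^4 + 2*v^3 - 121*v^2/4 - 199*v/2 - 42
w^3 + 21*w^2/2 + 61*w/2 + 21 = (w + 1)*(w + 7/2)*(w + 6)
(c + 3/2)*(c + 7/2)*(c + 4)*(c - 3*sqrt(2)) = c^4 - 3*sqrt(2)*c^3 + 9*c^3 - 27*sqrt(2)*c^2 + 101*c^2/4 - 303*sqrt(2)*c/4 + 21*c - 63*sqrt(2)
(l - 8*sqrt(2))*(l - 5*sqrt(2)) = l^2 - 13*sqrt(2)*l + 80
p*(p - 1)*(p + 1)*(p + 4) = p^4 + 4*p^3 - p^2 - 4*p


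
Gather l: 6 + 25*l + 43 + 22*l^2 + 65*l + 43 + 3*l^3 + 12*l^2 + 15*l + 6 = 3*l^3 + 34*l^2 + 105*l + 98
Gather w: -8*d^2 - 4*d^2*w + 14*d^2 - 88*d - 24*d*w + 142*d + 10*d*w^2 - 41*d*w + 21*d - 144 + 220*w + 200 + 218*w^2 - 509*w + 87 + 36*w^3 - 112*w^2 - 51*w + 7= 6*d^2 + 75*d + 36*w^3 + w^2*(10*d + 106) + w*(-4*d^2 - 65*d - 340) + 150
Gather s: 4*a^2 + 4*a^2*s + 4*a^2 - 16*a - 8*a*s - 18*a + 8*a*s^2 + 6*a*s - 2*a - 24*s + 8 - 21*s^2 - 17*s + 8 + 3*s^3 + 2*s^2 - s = 8*a^2 - 36*a + 3*s^3 + s^2*(8*a - 19) + s*(4*a^2 - 2*a - 42) + 16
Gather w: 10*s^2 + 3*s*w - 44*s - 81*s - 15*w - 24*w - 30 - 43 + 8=10*s^2 - 125*s + w*(3*s - 39) - 65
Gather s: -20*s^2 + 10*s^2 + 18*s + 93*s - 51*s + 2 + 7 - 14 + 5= -10*s^2 + 60*s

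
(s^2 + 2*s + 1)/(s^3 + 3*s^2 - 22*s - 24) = (s + 1)/(s^2 + 2*s - 24)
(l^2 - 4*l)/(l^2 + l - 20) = l/(l + 5)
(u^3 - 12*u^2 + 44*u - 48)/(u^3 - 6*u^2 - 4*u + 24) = (u - 4)/(u + 2)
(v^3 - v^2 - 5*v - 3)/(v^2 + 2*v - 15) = (v^2 + 2*v + 1)/(v + 5)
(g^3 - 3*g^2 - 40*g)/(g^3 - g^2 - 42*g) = (-g^2 + 3*g + 40)/(-g^2 + g + 42)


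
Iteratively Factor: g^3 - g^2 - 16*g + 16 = (g - 1)*(g^2 - 16) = (g - 4)*(g - 1)*(g + 4)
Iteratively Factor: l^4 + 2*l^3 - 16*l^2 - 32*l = (l + 4)*(l^3 - 2*l^2 - 8*l) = (l + 2)*(l + 4)*(l^2 - 4*l) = l*(l + 2)*(l + 4)*(l - 4)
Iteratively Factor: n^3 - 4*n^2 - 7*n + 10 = (n - 5)*(n^2 + n - 2) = (n - 5)*(n + 2)*(n - 1)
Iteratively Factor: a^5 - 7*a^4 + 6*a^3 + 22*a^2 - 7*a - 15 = (a - 1)*(a^4 - 6*a^3 + 22*a + 15) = (a - 3)*(a - 1)*(a^3 - 3*a^2 - 9*a - 5) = (a - 3)*(a - 1)*(a + 1)*(a^2 - 4*a - 5) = (a - 3)*(a - 1)*(a + 1)^2*(a - 5)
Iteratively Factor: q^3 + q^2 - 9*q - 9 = (q - 3)*(q^2 + 4*q + 3) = (q - 3)*(q + 1)*(q + 3)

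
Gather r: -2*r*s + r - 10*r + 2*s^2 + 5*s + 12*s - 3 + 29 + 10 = r*(-2*s - 9) + 2*s^2 + 17*s + 36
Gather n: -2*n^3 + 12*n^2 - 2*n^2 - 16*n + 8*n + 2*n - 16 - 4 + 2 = -2*n^3 + 10*n^2 - 6*n - 18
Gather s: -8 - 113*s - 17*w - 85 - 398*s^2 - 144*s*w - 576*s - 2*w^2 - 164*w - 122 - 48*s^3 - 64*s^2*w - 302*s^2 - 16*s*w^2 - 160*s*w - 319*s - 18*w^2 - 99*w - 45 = -48*s^3 + s^2*(-64*w - 700) + s*(-16*w^2 - 304*w - 1008) - 20*w^2 - 280*w - 260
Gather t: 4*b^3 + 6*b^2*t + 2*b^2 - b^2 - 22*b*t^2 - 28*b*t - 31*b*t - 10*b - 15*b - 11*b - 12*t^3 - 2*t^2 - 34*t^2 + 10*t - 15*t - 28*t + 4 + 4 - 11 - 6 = 4*b^3 + b^2 - 36*b - 12*t^3 + t^2*(-22*b - 36) + t*(6*b^2 - 59*b - 33) - 9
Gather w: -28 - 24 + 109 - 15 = 42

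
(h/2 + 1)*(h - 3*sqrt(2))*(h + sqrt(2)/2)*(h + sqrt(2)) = h^4/2 - 3*sqrt(2)*h^3/4 + h^3 - 4*h^2 - 3*sqrt(2)*h^2/2 - 8*h - 3*sqrt(2)*h/2 - 3*sqrt(2)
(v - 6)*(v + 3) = v^2 - 3*v - 18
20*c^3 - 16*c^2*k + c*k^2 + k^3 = (-2*c + k)^2*(5*c + k)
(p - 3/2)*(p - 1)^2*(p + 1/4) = p^4 - 13*p^3/4 + 25*p^2/8 - p/2 - 3/8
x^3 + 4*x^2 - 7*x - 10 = (x - 2)*(x + 1)*(x + 5)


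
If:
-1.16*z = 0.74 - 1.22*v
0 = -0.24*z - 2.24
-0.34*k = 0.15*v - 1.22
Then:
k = 7.24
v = -8.27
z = -9.33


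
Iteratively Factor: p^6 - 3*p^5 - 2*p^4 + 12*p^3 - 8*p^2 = (p)*(p^5 - 3*p^4 - 2*p^3 + 12*p^2 - 8*p) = p^2*(p^4 - 3*p^3 - 2*p^2 + 12*p - 8) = p^2*(p - 2)*(p^3 - p^2 - 4*p + 4) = p^2*(p - 2)^2*(p^2 + p - 2) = p^2*(p - 2)^2*(p + 2)*(p - 1)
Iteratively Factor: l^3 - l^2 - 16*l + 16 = (l - 1)*(l^2 - 16) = (l - 4)*(l - 1)*(l + 4)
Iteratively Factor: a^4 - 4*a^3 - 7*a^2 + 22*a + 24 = (a + 2)*(a^3 - 6*a^2 + 5*a + 12) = (a - 4)*(a + 2)*(a^2 - 2*a - 3) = (a - 4)*(a + 1)*(a + 2)*(a - 3)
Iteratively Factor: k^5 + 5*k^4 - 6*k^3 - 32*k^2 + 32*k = (k + 4)*(k^4 + k^3 - 10*k^2 + 8*k) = (k - 1)*(k + 4)*(k^3 + 2*k^2 - 8*k) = k*(k - 1)*(k + 4)*(k^2 + 2*k - 8) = k*(k - 1)*(k + 4)^2*(k - 2)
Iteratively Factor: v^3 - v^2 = (v - 1)*(v^2) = v*(v - 1)*(v)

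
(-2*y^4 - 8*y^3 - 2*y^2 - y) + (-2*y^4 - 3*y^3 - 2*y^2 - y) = -4*y^4 - 11*y^3 - 4*y^2 - 2*y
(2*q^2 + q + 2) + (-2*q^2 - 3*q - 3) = -2*q - 1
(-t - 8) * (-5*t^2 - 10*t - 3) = 5*t^3 + 50*t^2 + 83*t + 24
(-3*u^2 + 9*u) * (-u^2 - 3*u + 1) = 3*u^4 - 30*u^2 + 9*u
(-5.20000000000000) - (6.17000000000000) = -11.3700000000000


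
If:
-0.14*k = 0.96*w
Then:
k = -6.85714285714286*w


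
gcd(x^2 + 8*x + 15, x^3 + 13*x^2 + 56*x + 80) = x + 5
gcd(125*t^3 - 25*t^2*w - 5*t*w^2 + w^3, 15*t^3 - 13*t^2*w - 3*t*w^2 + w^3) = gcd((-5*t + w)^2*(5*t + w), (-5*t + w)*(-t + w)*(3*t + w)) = 5*t - w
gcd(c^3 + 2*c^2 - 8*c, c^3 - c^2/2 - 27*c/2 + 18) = c + 4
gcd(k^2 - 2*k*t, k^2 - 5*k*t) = k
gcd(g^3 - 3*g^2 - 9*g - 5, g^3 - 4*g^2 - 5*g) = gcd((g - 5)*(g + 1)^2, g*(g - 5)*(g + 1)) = g^2 - 4*g - 5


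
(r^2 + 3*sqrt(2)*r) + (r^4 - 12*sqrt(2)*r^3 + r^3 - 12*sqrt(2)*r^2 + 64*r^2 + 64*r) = r^4 - 12*sqrt(2)*r^3 + r^3 - 12*sqrt(2)*r^2 + 65*r^2 + 3*sqrt(2)*r + 64*r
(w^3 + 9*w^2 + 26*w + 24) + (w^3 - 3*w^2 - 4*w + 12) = 2*w^3 + 6*w^2 + 22*w + 36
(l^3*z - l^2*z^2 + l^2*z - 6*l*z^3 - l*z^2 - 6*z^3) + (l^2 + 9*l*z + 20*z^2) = l^3*z - l^2*z^2 + l^2*z + l^2 - 6*l*z^3 - l*z^2 + 9*l*z - 6*z^3 + 20*z^2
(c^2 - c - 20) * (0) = 0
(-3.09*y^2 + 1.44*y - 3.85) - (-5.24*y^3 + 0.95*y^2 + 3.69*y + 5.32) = 5.24*y^3 - 4.04*y^2 - 2.25*y - 9.17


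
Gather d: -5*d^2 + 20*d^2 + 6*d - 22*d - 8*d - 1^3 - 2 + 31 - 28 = 15*d^2 - 24*d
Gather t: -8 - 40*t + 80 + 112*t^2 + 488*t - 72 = 112*t^2 + 448*t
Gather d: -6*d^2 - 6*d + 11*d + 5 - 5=-6*d^2 + 5*d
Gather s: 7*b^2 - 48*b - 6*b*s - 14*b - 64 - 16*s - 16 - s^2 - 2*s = 7*b^2 - 62*b - s^2 + s*(-6*b - 18) - 80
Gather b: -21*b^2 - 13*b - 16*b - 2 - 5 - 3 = -21*b^2 - 29*b - 10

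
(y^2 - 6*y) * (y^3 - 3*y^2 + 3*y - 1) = y^5 - 9*y^4 + 21*y^3 - 19*y^2 + 6*y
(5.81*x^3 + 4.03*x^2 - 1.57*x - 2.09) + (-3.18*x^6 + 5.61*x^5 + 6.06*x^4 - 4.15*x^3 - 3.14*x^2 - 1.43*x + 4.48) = -3.18*x^6 + 5.61*x^5 + 6.06*x^4 + 1.66*x^3 + 0.89*x^2 - 3.0*x + 2.39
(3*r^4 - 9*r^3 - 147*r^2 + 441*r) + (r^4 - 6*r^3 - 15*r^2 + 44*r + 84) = 4*r^4 - 15*r^3 - 162*r^2 + 485*r + 84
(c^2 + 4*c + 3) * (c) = c^3 + 4*c^2 + 3*c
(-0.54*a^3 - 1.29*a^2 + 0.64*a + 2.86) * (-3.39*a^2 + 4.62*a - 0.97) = 1.8306*a^5 + 1.8783*a^4 - 7.6056*a^3 - 5.4873*a^2 + 12.5924*a - 2.7742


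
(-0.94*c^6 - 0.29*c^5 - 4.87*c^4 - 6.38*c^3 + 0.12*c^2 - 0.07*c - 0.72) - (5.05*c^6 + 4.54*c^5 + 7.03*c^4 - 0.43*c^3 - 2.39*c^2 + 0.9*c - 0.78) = -5.99*c^6 - 4.83*c^5 - 11.9*c^4 - 5.95*c^3 + 2.51*c^2 - 0.97*c + 0.0600000000000001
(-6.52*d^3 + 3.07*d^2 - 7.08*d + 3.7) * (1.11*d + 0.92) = -7.2372*d^4 - 2.5907*d^3 - 5.0344*d^2 - 2.4066*d + 3.404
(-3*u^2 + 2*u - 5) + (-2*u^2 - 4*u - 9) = -5*u^2 - 2*u - 14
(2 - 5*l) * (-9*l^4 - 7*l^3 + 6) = 45*l^5 + 17*l^4 - 14*l^3 - 30*l + 12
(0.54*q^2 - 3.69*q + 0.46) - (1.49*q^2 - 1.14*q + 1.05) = -0.95*q^2 - 2.55*q - 0.59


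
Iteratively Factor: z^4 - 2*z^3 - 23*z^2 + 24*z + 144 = (z - 4)*(z^3 + 2*z^2 - 15*z - 36) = (z - 4)*(z + 3)*(z^2 - z - 12) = (z - 4)^2*(z + 3)*(z + 3)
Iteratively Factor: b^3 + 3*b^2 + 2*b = (b)*(b^2 + 3*b + 2) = b*(b + 2)*(b + 1)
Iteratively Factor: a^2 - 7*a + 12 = (a - 4)*(a - 3)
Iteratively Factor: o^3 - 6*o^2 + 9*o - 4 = (o - 1)*(o^2 - 5*o + 4) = (o - 1)^2*(o - 4)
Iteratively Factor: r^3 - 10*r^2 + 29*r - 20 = (r - 5)*(r^2 - 5*r + 4) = (r - 5)*(r - 1)*(r - 4)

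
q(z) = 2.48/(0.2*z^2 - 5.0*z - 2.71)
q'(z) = 2.48*(5.0 - 0.4*z)/(0.2*z^2 - 5.0*z - 2.71)^2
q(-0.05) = -1.01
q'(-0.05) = 2.06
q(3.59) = -0.14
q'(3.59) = 0.03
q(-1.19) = 0.70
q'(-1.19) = 1.09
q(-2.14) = 0.28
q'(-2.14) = 0.18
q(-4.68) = 0.10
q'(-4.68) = 0.03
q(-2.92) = 0.18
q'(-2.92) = 0.08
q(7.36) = -0.09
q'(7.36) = 0.01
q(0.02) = -0.88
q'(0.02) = 1.57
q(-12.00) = 0.03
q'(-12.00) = 0.00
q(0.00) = -0.92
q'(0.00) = 1.69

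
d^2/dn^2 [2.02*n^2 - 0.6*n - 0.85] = 4.04000000000000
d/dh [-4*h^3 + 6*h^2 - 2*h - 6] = -12*h^2 + 12*h - 2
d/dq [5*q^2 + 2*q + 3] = 10*q + 2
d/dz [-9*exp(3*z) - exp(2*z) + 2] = (-27*exp(z) - 2)*exp(2*z)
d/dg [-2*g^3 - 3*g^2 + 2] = 6*g*(-g - 1)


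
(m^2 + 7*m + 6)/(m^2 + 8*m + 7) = (m + 6)/(m + 7)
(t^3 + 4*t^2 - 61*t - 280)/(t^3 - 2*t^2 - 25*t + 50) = (t^2 - t - 56)/(t^2 - 7*t + 10)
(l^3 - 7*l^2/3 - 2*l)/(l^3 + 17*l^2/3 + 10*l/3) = (l - 3)/(l + 5)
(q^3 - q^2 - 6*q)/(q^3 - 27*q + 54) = q*(q + 2)/(q^2 + 3*q - 18)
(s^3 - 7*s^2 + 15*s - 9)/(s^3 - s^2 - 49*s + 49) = (s^2 - 6*s + 9)/(s^2 - 49)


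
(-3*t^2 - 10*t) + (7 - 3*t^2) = -6*t^2 - 10*t + 7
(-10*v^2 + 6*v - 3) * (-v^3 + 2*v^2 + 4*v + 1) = 10*v^5 - 26*v^4 - 25*v^3 + 8*v^2 - 6*v - 3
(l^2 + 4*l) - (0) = l^2 + 4*l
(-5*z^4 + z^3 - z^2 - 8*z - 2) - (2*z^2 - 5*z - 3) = -5*z^4 + z^3 - 3*z^2 - 3*z + 1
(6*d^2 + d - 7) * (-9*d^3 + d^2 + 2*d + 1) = -54*d^5 - 3*d^4 + 76*d^3 + d^2 - 13*d - 7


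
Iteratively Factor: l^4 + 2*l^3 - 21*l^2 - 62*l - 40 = (l + 2)*(l^3 - 21*l - 20) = (l - 5)*(l + 2)*(l^2 + 5*l + 4) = (l - 5)*(l + 2)*(l + 4)*(l + 1)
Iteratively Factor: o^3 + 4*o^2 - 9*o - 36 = (o - 3)*(o^2 + 7*o + 12) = (o - 3)*(o + 4)*(o + 3)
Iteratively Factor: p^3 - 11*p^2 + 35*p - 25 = (p - 1)*(p^2 - 10*p + 25) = (p - 5)*(p - 1)*(p - 5)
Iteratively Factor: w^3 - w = (w)*(w^2 - 1) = w*(w + 1)*(w - 1)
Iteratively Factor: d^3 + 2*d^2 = (d)*(d^2 + 2*d) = d^2*(d + 2)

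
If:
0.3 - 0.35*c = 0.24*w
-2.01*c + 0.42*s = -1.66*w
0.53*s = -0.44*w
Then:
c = 0.42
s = -0.53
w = 0.64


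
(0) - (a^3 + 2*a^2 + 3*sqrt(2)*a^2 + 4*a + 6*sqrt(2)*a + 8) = -a^3 - 3*sqrt(2)*a^2 - 2*a^2 - 6*sqrt(2)*a - 4*a - 8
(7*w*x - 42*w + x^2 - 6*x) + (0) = 7*w*x - 42*w + x^2 - 6*x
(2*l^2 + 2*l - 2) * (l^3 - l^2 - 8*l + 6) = 2*l^5 - 20*l^3 - 2*l^2 + 28*l - 12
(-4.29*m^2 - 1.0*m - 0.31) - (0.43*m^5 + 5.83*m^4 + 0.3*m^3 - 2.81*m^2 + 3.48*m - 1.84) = -0.43*m^5 - 5.83*m^4 - 0.3*m^3 - 1.48*m^2 - 4.48*m + 1.53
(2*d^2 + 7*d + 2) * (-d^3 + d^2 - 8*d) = -2*d^5 - 5*d^4 - 11*d^3 - 54*d^2 - 16*d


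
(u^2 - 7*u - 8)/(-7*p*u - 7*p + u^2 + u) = (8 - u)/(7*p - u)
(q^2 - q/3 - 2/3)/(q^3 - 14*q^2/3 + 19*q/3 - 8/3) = (3*q + 2)/(3*q^2 - 11*q + 8)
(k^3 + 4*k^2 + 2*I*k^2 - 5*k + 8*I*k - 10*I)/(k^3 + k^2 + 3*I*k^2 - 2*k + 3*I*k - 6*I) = (k^2 + k*(5 + 2*I) + 10*I)/(k^2 + k*(2 + 3*I) + 6*I)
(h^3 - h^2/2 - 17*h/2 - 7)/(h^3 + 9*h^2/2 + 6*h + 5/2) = (2*h^2 - 3*h - 14)/(2*h^2 + 7*h + 5)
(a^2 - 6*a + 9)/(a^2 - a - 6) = (a - 3)/(a + 2)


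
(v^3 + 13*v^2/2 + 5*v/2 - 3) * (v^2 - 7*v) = v^5 - v^4/2 - 43*v^3 - 41*v^2/2 + 21*v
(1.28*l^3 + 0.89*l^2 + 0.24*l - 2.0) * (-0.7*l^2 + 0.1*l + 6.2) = -0.896*l^5 - 0.495*l^4 + 7.857*l^3 + 6.942*l^2 + 1.288*l - 12.4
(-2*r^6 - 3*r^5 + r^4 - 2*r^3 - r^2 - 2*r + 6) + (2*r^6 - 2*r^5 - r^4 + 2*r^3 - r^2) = -5*r^5 - 2*r^2 - 2*r + 6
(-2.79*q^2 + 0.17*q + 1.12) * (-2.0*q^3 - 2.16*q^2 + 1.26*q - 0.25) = 5.58*q^5 + 5.6864*q^4 - 6.1226*q^3 - 1.5075*q^2 + 1.3687*q - 0.28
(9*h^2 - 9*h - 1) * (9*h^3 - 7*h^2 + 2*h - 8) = 81*h^5 - 144*h^4 + 72*h^3 - 83*h^2 + 70*h + 8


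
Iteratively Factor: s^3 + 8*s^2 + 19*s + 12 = (s + 1)*(s^2 + 7*s + 12) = (s + 1)*(s + 3)*(s + 4)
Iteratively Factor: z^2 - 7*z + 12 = (z - 4)*(z - 3)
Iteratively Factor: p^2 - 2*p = (p)*(p - 2)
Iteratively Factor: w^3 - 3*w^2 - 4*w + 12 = (w - 2)*(w^2 - w - 6) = (w - 3)*(w - 2)*(w + 2)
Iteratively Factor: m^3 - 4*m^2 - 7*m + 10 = (m - 1)*(m^2 - 3*m - 10) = (m - 5)*(m - 1)*(m + 2)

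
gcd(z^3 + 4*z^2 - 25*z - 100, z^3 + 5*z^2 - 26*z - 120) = z^2 - z - 20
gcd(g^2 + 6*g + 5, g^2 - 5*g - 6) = g + 1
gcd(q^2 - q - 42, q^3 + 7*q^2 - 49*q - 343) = q - 7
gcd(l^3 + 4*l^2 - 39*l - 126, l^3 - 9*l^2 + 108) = l^2 - 3*l - 18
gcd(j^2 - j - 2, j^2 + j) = j + 1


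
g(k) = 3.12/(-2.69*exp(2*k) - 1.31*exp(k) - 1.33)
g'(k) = 3.12*(5.38*exp(2*k) + 1.31*exp(k))/(-2.69*exp(2*k) - 1.31*exp(k) - 1.33)^2 = (16.7856*exp(k) + 4.0872)*exp(k)/(2.69*exp(2*k) + 1.31*exp(k) + 1.33)^2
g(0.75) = -0.19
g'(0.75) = 0.32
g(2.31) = -0.01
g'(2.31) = 0.02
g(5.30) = -0.00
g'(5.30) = 0.00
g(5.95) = -0.00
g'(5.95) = 0.00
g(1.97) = -0.02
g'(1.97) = 0.04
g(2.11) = -0.02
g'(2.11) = 0.03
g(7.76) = -0.00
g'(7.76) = 0.00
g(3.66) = -0.00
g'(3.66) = 0.00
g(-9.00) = -2.35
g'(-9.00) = 0.00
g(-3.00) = -2.23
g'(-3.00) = 0.12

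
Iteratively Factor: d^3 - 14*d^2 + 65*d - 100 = (d - 4)*(d^2 - 10*d + 25) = (d - 5)*(d - 4)*(d - 5)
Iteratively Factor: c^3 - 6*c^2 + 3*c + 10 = (c - 2)*(c^2 - 4*c - 5) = (c - 2)*(c + 1)*(c - 5)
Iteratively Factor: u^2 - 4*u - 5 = (u - 5)*(u + 1)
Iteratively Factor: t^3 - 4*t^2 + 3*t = (t - 3)*(t^2 - t) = t*(t - 3)*(t - 1)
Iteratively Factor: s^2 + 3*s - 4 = (s + 4)*(s - 1)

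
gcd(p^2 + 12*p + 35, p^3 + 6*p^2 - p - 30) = p + 5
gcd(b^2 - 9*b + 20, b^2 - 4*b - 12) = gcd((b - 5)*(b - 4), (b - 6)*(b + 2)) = 1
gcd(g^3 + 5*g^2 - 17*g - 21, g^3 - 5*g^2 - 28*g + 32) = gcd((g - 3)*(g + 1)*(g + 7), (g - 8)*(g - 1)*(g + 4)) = 1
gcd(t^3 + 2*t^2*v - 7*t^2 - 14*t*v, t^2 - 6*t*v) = t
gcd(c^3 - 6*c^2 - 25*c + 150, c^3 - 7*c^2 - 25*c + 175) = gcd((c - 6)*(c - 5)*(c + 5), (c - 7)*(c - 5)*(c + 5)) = c^2 - 25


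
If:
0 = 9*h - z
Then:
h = z/9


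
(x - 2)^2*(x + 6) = x^3 + 2*x^2 - 20*x + 24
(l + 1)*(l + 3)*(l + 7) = l^3 + 11*l^2 + 31*l + 21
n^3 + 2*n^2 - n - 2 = (n - 1)*(n + 1)*(n + 2)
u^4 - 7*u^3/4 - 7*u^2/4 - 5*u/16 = u*(u - 5/2)*(u + 1/4)*(u + 1/2)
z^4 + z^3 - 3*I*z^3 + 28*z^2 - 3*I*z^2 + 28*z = z*(z + 1)*(z - 7*I)*(z + 4*I)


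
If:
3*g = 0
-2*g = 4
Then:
No Solution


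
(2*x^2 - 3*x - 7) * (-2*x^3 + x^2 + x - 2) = -4*x^5 + 8*x^4 + 13*x^3 - 14*x^2 - x + 14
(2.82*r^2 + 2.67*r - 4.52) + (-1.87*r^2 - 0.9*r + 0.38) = 0.95*r^2 + 1.77*r - 4.14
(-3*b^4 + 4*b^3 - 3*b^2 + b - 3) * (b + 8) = -3*b^5 - 20*b^4 + 29*b^3 - 23*b^2 + 5*b - 24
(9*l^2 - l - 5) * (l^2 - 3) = 9*l^4 - l^3 - 32*l^2 + 3*l + 15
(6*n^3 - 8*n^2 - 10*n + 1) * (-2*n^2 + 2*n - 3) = -12*n^5 + 28*n^4 - 14*n^3 + 2*n^2 + 32*n - 3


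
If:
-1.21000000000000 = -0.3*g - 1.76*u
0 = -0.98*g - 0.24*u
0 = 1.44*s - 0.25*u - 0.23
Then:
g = -0.18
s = 0.28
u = 0.72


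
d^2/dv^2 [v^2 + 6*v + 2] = 2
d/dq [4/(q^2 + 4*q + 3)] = 8*(-q - 2)/(q^2 + 4*q + 3)^2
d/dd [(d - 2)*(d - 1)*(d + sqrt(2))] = 3*d^2 - 6*d + 2*sqrt(2)*d - 3*sqrt(2) + 2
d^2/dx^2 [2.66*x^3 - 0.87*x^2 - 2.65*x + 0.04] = 15.96*x - 1.74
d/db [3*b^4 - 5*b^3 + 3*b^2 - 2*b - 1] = 12*b^3 - 15*b^2 + 6*b - 2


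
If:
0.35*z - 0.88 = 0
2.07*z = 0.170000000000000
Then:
No Solution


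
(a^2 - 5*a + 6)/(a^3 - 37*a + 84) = (a - 2)/(a^2 + 3*a - 28)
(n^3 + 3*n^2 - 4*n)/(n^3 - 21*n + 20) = n*(n + 4)/(n^2 + n - 20)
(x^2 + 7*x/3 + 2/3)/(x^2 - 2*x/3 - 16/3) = (3*x + 1)/(3*x - 8)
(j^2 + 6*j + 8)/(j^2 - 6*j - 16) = (j + 4)/(j - 8)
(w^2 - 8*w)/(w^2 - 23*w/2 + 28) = 2*w/(2*w - 7)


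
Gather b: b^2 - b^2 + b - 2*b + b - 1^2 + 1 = 0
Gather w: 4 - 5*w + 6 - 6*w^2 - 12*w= -6*w^2 - 17*w + 10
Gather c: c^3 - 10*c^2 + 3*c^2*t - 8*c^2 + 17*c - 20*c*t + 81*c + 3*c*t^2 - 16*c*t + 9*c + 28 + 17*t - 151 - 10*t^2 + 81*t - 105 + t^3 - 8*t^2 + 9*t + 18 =c^3 + c^2*(3*t - 18) + c*(3*t^2 - 36*t + 107) + t^3 - 18*t^2 + 107*t - 210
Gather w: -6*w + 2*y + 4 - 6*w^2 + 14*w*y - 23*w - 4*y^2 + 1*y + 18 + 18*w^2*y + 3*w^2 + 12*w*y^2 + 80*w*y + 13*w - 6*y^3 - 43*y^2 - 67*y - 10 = w^2*(18*y - 3) + w*(12*y^2 + 94*y - 16) - 6*y^3 - 47*y^2 - 64*y + 12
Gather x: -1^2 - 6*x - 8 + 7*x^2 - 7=7*x^2 - 6*x - 16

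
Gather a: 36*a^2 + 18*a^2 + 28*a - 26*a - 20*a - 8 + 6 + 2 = 54*a^2 - 18*a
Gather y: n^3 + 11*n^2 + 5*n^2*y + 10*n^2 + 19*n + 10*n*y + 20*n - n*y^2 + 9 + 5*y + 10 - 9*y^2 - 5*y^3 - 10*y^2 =n^3 + 21*n^2 + 39*n - 5*y^3 + y^2*(-n - 19) + y*(5*n^2 + 10*n + 5) + 19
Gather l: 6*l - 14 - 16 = 6*l - 30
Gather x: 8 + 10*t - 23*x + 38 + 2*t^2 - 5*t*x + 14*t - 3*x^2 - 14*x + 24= 2*t^2 + 24*t - 3*x^2 + x*(-5*t - 37) + 70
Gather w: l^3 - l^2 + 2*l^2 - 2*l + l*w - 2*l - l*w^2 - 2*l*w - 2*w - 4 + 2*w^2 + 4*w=l^3 + l^2 - 4*l + w^2*(2 - l) + w*(2 - l) - 4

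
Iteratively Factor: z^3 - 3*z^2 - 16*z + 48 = (z - 4)*(z^2 + z - 12) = (z - 4)*(z - 3)*(z + 4)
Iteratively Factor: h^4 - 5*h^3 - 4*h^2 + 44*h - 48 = (h - 2)*(h^3 - 3*h^2 - 10*h + 24) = (h - 4)*(h - 2)*(h^2 + h - 6) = (h - 4)*(h - 2)^2*(h + 3)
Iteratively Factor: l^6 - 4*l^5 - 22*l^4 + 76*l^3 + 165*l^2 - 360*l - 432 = (l + 3)*(l^5 - 7*l^4 - l^3 + 79*l^2 - 72*l - 144) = (l - 3)*(l + 3)*(l^4 - 4*l^3 - 13*l^2 + 40*l + 48) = (l - 3)*(l + 3)^2*(l^3 - 7*l^2 + 8*l + 16) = (l - 3)*(l + 1)*(l + 3)^2*(l^2 - 8*l + 16) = (l - 4)*(l - 3)*(l + 1)*(l + 3)^2*(l - 4)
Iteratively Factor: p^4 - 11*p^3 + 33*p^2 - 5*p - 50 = (p + 1)*(p^3 - 12*p^2 + 45*p - 50) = (p - 5)*(p + 1)*(p^2 - 7*p + 10) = (p - 5)*(p - 2)*(p + 1)*(p - 5)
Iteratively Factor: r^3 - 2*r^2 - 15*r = (r)*(r^2 - 2*r - 15) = r*(r - 5)*(r + 3)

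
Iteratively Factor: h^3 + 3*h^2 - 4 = (h + 2)*(h^2 + h - 2) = (h - 1)*(h + 2)*(h + 2)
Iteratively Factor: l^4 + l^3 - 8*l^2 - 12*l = (l + 2)*(l^3 - l^2 - 6*l) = (l - 3)*(l + 2)*(l^2 + 2*l) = l*(l - 3)*(l + 2)*(l + 2)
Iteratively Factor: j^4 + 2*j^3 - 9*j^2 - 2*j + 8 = (j - 1)*(j^3 + 3*j^2 - 6*j - 8) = (j - 2)*(j - 1)*(j^2 + 5*j + 4) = (j - 2)*(j - 1)*(j + 1)*(j + 4)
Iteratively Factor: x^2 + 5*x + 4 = (x + 1)*(x + 4)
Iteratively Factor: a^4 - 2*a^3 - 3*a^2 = (a)*(a^3 - 2*a^2 - 3*a) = a*(a - 3)*(a^2 + a) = a^2*(a - 3)*(a + 1)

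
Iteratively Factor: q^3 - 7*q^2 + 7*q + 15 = (q + 1)*(q^2 - 8*q + 15) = (q - 5)*(q + 1)*(q - 3)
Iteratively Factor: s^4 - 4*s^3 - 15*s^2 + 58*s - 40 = (s - 2)*(s^3 - 2*s^2 - 19*s + 20) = (s - 2)*(s - 1)*(s^2 - s - 20) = (s - 2)*(s - 1)*(s + 4)*(s - 5)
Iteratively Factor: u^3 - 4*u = (u + 2)*(u^2 - 2*u) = (u - 2)*(u + 2)*(u)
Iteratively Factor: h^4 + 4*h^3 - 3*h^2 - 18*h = (h + 3)*(h^3 + h^2 - 6*h) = (h + 3)^2*(h^2 - 2*h) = (h - 2)*(h + 3)^2*(h)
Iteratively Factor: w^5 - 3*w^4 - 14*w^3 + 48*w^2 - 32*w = (w - 2)*(w^4 - w^3 - 16*w^2 + 16*w) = (w - 2)*(w + 4)*(w^3 - 5*w^2 + 4*w) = (w - 2)*(w - 1)*(w + 4)*(w^2 - 4*w) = (w - 4)*(w - 2)*(w - 1)*(w + 4)*(w)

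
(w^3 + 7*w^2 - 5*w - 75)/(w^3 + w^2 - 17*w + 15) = (w + 5)/(w - 1)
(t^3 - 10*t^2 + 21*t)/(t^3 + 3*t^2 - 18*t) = (t - 7)/(t + 6)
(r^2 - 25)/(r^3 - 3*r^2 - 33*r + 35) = (r - 5)/(r^2 - 8*r + 7)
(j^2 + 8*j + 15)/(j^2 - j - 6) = (j^2 + 8*j + 15)/(j^2 - j - 6)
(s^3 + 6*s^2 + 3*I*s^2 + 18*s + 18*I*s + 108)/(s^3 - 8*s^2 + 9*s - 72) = (s^2 + 6*s*(1 + I) + 36*I)/(s^2 + s*(-8 + 3*I) - 24*I)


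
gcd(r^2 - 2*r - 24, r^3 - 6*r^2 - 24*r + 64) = r + 4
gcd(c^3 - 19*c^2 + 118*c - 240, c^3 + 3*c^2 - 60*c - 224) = c - 8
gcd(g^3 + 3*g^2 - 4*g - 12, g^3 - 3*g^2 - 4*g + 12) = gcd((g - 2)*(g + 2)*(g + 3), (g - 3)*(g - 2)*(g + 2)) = g^2 - 4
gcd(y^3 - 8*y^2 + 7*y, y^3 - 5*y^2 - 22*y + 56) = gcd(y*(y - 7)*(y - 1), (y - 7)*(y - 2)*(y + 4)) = y - 7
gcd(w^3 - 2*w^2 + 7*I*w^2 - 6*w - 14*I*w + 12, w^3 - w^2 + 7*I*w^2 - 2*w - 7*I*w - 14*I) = w - 2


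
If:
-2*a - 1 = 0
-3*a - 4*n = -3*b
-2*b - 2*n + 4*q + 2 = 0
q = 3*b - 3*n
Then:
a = -1/2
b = -13/2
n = -9/2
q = -6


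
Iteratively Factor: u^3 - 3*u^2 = (u)*(u^2 - 3*u) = u*(u - 3)*(u)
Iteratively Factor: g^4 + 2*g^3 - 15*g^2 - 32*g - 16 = (g + 4)*(g^3 - 2*g^2 - 7*g - 4) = (g + 1)*(g + 4)*(g^2 - 3*g - 4) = (g + 1)^2*(g + 4)*(g - 4)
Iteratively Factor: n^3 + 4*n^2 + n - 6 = (n + 3)*(n^2 + n - 2) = (n + 2)*(n + 3)*(n - 1)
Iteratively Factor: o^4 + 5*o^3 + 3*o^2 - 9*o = (o + 3)*(o^3 + 2*o^2 - 3*o) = (o - 1)*(o + 3)*(o^2 + 3*o) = (o - 1)*(o + 3)^2*(o)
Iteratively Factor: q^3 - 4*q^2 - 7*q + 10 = (q - 5)*(q^2 + q - 2) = (q - 5)*(q + 2)*(q - 1)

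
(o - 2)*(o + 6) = o^2 + 4*o - 12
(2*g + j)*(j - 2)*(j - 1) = 2*g*j^2 - 6*g*j + 4*g + j^3 - 3*j^2 + 2*j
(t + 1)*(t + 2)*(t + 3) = t^3 + 6*t^2 + 11*t + 6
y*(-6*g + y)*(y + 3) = -6*g*y^2 - 18*g*y + y^3 + 3*y^2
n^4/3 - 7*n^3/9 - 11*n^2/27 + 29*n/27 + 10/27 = (n/3 + 1/3)*(n - 2)*(n - 5/3)*(n + 1/3)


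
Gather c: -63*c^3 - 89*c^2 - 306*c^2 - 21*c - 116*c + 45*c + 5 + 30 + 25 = -63*c^3 - 395*c^2 - 92*c + 60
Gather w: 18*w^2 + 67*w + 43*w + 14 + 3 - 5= 18*w^2 + 110*w + 12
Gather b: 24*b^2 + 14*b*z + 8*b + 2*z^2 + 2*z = 24*b^2 + b*(14*z + 8) + 2*z^2 + 2*z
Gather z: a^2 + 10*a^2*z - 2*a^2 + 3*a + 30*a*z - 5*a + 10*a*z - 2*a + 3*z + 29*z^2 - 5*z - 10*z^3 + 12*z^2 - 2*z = -a^2 - 4*a - 10*z^3 + 41*z^2 + z*(10*a^2 + 40*a - 4)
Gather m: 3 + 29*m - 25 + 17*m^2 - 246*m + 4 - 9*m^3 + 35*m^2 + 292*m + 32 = -9*m^3 + 52*m^2 + 75*m + 14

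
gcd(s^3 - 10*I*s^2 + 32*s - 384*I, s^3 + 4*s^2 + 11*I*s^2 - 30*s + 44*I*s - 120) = s + 6*I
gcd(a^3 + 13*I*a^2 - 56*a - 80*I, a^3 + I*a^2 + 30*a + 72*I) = a + 4*I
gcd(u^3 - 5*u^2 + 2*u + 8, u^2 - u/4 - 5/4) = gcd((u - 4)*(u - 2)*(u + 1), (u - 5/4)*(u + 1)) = u + 1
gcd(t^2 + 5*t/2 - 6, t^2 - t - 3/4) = t - 3/2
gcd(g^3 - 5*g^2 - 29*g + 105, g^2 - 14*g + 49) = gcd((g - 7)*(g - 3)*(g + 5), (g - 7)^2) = g - 7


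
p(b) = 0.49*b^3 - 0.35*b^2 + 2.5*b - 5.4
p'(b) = 1.47*b^2 - 0.7*b + 2.5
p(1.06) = -2.56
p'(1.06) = 3.41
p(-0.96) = -8.56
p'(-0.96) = 4.53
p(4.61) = 46.69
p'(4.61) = 30.51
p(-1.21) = -9.81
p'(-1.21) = 5.50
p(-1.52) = -11.73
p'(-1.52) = 6.96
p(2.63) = 7.67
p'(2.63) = 10.83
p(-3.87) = -48.72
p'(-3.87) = 27.23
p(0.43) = -4.35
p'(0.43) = 2.47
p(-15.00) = -1775.40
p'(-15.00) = 343.75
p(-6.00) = -138.84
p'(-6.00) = 59.62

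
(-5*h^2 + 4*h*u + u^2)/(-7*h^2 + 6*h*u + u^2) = (5*h + u)/(7*h + u)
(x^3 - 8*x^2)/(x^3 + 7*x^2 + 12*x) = x*(x - 8)/(x^2 + 7*x + 12)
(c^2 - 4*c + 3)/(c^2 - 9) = (c - 1)/(c + 3)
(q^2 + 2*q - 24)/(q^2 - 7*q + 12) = (q + 6)/(q - 3)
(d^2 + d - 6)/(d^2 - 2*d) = (d + 3)/d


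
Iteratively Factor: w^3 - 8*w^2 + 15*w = (w)*(w^2 - 8*w + 15) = w*(w - 3)*(w - 5)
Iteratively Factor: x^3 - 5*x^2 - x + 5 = (x - 5)*(x^2 - 1) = (x - 5)*(x + 1)*(x - 1)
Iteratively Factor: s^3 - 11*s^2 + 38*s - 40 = (s - 2)*(s^2 - 9*s + 20) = (s - 4)*(s - 2)*(s - 5)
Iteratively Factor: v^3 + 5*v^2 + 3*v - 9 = (v + 3)*(v^2 + 2*v - 3) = (v - 1)*(v + 3)*(v + 3)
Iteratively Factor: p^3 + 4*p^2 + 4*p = (p + 2)*(p^2 + 2*p) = p*(p + 2)*(p + 2)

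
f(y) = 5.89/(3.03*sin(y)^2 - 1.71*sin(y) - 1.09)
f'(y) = 5.89*(-6.06*sin(y)*cos(y) + 1.71*cos(y))/(3.03*sin(y)^2 - 1.71*sin(y) - 1.09)^2 = (10.0719 - 35.6934*sin(y))*cos(y)/(-3.03*sin(y)^2 + 1.71*sin(y) + 1.09)^2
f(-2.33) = 3.38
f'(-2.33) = -8.13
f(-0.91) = 2.74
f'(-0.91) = 5.09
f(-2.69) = 25.25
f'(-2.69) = -424.03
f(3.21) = -6.14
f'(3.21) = -13.57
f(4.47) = 1.72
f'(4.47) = -0.91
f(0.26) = -4.43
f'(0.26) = 0.49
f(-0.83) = 3.23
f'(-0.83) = 7.40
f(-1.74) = 1.66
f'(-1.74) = -0.61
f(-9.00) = 45.54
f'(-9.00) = -1349.67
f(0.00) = -5.40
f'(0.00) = 8.48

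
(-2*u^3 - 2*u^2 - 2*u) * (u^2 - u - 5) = -2*u^5 + 10*u^3 + 12*u^2 + 10*u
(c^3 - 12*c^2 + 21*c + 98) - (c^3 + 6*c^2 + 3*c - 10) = -18*c^2 + 18*c + 108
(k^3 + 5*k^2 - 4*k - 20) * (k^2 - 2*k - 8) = k^5 + 3*k^4 - 22*k^3 - 52*k^2 + 72*k + 160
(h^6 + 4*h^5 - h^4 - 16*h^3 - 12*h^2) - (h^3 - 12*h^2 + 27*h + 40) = h^6 + 4*h^5 - h^4 - 17*h^3 - 27*h - 40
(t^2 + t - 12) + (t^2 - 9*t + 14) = 2*t^2 - 8*t + 2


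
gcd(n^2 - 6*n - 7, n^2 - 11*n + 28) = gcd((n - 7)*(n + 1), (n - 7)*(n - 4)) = n - 7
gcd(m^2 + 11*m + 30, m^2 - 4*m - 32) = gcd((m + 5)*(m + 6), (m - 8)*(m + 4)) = 1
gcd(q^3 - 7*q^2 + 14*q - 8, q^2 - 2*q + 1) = q - 1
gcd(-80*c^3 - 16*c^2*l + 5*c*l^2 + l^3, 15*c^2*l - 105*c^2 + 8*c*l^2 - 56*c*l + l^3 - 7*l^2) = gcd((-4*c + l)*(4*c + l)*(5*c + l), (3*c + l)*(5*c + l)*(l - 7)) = 5*c + l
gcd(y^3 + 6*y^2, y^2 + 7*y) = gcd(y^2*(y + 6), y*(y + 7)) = y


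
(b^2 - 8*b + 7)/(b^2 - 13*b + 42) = (b - 1)/(b - 6)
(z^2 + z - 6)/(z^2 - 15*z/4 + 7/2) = 4*(z + 3)/(4*z - 7)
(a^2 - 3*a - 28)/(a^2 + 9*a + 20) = (a - 7)/(a + 5)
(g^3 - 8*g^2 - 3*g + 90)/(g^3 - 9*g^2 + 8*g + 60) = (g + 3)/(g + 2)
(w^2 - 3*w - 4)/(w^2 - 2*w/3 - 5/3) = 3*(w - 4)/(3*w - 5)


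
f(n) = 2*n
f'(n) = 2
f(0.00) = 0.00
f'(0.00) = 2.00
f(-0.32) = -0.64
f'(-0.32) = 2.00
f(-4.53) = -9.06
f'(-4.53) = 2.00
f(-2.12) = -4.24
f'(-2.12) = 2.00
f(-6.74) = -13.48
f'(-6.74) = 2.00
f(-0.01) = -0.02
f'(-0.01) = 2.00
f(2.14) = 4.28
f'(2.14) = 2.00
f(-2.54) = -5.08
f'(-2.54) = 2.00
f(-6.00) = -12.00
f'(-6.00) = 2.00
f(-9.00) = -18.00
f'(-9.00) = 2.00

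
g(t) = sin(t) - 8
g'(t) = cos(t)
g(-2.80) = -8.33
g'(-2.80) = -0.94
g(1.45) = -7.01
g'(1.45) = 0.12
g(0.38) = -7.63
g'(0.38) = 0.93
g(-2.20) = -8.81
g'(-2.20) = -0.59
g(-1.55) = -9.00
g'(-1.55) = 0.02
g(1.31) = -7.03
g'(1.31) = 0.26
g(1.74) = -7.01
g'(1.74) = -0.17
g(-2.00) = -8.91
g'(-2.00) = -0.42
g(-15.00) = -8.65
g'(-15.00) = -0.76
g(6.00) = -8.28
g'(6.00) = 0.96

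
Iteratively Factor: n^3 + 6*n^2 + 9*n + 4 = (n + 4)*(n^2 + 2*n + 1) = (n + 1)*(n + 4)*(n + 1)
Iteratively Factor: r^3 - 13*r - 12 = (r - 4)*(r^2 + 4*r + 3) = (r - 4)*(r + 1)*(r + 3)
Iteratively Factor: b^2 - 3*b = (b - 3)*(b)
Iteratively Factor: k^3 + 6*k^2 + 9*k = (k + 3)*(k^2 + 3*k) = (k + 3)^2*(k)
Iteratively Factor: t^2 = (t)*(t)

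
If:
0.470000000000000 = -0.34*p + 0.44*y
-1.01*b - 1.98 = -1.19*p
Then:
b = 1.52475247524752*y - 3.58910891089109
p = 1.29411764705882*y - 1.38235294117647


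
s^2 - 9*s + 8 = (s - 8)*(s - 1)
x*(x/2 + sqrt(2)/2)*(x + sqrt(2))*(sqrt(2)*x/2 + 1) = sqrt(2)*x^4/4 + 3*x^3/2 + 3*sqrt(2)*x^2/2 + x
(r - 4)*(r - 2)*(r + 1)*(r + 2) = r^4 - 3*r^3 - 8*r^2 + 12*r + 16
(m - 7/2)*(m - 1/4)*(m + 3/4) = m^3 - 3*m^2 - 31*m/16 + 21/32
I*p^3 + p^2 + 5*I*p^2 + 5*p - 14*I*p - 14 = (p - 2)*(p + 7)*(I*p + 1)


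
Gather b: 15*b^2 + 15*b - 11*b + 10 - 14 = 15*b^2 + 4*b - 4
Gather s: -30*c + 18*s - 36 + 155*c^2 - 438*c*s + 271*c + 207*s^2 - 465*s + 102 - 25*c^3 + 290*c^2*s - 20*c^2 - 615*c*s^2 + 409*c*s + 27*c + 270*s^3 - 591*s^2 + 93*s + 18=-25*c^3 + 135*c^2 + 268*c + 270*s^3 + s^2*(-615*c - 384) + s*(290*c^2 - 29*c - 354) + 84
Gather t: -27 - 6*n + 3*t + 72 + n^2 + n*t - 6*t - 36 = n^2 - 6*n + t*(n - 3) + 9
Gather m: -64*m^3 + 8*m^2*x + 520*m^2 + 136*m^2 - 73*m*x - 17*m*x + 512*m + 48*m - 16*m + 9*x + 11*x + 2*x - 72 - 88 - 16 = -64*m^3 + m^2*(8*x + 656) + m*(544 - 90*x) + 22*x - 176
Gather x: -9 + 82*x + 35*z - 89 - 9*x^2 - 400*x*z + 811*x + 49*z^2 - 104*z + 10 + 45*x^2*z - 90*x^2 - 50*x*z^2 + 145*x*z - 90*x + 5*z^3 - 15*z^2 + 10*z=x^2*(45*z - 99) + x*(-50*z^2 - 255*z + 803) + 5*z^3 + 34*z^2 - 59*z - 88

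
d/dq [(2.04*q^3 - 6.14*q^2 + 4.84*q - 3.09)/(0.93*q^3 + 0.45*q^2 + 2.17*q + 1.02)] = (6.6282*q^4 - 0.148799999999998*q^3 - 0.638300000000001*q^2 - 9.7446*q + 11.6421)/(0.8649*q^6 + 0.837*q^5 + 4.2387*q^4 + 3.8502*q^3 + 5.6269*q^2 + 4.4268*q + 1.0404)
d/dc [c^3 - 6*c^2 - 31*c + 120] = 3*c^2 - 12*c - 31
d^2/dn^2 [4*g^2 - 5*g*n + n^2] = 2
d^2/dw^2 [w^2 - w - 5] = 2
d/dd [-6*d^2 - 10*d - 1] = -12*d - 10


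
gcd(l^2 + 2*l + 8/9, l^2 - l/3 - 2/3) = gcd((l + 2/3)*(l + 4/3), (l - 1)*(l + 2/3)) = l + 2/3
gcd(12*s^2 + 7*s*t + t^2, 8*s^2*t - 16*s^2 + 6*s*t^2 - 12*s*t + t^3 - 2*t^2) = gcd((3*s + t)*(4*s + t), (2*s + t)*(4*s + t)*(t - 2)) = 4*s + t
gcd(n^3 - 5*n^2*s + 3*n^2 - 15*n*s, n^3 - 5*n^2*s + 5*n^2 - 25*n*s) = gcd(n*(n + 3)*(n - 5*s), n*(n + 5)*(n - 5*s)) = -n^2 + 5*n*s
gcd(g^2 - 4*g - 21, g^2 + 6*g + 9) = g + 3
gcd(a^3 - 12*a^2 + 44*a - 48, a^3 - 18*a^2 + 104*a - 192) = a^2 - 10*a + 24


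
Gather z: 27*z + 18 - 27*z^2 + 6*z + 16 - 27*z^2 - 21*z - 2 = -54*z^2 + 12*z + 32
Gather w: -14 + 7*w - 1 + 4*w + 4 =11*w - 11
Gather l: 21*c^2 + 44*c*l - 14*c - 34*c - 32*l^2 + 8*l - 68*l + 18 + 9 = 21*c^2 - 48*c - 32*l^2 + l*(44*c - 60) + 27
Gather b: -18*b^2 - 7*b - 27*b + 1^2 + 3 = -18*b^2 - 34*b + 4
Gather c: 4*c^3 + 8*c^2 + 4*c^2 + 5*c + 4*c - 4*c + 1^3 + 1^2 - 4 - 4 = 4*c^3 + 12*c^2 + 5*c - 6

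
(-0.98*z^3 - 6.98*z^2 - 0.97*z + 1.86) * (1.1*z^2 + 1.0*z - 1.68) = -1.078*z^5 - 8.658*z^4 - 6.4006*z^3 + 12.8024*z^2 + 3.4896*z - 3.1248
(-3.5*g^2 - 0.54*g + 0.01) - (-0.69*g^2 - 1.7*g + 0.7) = -2.81*g^2 + 1.16*g - 0.69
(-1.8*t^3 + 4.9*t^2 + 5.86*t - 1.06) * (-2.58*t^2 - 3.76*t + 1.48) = 4.644*t^5 - 5.874*t^4 - 36.2068*t^3 - 12.0468*t^2 + 12.6584*t - 1.5688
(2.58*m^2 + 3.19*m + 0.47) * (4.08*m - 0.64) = 10.5264*m^3 + 11.364*m^2 - 0.124*m - 0.3008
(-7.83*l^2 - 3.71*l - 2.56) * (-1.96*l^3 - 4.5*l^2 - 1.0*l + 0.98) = 15.3468*l^5 + 42.5066*l^4 + 29.5426*l^3 + 7.5566*l^2 - 1.0758*l - 2.5088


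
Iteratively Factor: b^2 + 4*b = (b)*(b + 4)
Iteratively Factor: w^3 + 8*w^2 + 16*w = (w + 4)*(w^2 + 4*w) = w*(w + 4)*(w + 4)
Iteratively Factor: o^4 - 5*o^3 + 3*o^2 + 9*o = (o - 3)*(o^3 - 2*o^2 - 3*o) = o*(o - 3)*(o^2 - 2*o - 3) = o*(o - 3)*(o + 1)*(o - 3)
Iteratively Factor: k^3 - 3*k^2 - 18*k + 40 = (k - 2)*(k^2 - k - 20) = (k - 5)*(k - 2)*(k + 4)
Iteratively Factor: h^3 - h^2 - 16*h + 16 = (h + 4)*(h^2 - 5*h + 4) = (h - 1)*(h + 4)*(h - 4)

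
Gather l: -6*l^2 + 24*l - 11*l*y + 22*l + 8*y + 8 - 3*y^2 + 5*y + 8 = -6*l^2 + l*(46 - 11*y) - 3*y^2 + 13*y + 16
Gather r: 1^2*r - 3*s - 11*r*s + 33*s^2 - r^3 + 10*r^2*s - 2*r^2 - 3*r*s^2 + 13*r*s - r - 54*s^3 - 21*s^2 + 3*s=-r^3 + r^2*(10*s - 2) + r*(-3*s^2 + 2*s) - 54*s^3 + 12*s^2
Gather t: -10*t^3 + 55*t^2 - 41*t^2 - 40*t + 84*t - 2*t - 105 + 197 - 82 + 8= -10*t^3 + 14*t^2 + 42*t + 18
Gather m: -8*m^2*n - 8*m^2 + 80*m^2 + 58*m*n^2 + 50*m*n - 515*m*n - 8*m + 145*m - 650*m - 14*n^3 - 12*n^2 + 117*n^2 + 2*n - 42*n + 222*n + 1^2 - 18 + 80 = m^2*(72 - 8*n) + m*(58*n^2 - 465*n - 513) - 14*n^3 + 105*n^2 + 182*n + 63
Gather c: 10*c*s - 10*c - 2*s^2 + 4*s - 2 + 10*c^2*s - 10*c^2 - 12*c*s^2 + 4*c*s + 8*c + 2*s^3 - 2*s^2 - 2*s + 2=c^2*(10*s - 10) + c*(-12*s^2 + 14*s - 2) + 2*s^3 - 4*s^2 + 2*s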